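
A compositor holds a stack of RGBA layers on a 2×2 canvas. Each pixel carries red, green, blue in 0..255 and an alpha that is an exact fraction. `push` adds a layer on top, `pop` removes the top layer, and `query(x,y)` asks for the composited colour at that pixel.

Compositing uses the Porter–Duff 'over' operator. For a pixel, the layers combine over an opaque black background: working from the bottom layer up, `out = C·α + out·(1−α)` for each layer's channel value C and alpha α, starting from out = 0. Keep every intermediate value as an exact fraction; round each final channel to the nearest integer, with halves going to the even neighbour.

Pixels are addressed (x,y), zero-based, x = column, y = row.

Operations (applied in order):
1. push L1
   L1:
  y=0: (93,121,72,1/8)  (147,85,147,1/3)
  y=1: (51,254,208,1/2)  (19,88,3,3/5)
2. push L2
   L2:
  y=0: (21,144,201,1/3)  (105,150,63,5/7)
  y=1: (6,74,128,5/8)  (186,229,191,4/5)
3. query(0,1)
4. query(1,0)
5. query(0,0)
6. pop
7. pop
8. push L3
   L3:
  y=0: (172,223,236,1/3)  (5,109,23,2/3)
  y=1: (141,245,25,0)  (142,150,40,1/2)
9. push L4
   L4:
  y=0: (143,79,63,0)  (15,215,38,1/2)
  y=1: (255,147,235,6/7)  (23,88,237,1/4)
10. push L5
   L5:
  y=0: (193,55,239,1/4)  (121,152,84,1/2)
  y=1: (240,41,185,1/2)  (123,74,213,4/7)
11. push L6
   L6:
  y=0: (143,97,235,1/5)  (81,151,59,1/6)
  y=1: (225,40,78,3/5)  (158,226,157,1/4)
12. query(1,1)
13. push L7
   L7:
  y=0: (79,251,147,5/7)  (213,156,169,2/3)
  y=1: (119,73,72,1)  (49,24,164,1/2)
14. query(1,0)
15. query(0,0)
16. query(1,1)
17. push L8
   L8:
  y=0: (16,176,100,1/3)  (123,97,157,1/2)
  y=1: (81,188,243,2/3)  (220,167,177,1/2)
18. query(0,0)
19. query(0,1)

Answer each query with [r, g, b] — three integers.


query (0,1) [L1,L2] — begin 0,0,0
+L1 (α=1/2) → [51/2, 127, 104]
+L2 (α=5/8) → [213/16, 751/8, 119]
rounded: [13, 94, 119]

(1,0) stack=L1,L2; from [0,0,0]:
+L1 (α=1/3) → [49, 85/3, 49]
+L2 (α=5/7) → [89, 2420/21, 59]
= [89, 115, 59]

(0,0) stack=L1,L2; from [0,0,0]:
L1 α=1/8: [93/8, 121/8, 9]
L2 α=1/3: [59/4, 697/12, 73]
→ [15, 58, 73]

query (1,1) [L3,L4,L5,L6] — begin 0,0,0
+L3 (α=1/2) → [71, 75, 20]
+L4 (α=1/4) → [59, 313/4, 297/4]
+L5 (α=4/7) → [669/7, 2123/28, 4299/28]
+L6 (α=1/4) → [3113/28, 12697/112, 17293/112]
rounded: [111, 113, 154]

at x=1,y=0 over L3,L4,L5,L6,L7:
+L3 (α=2/3) → [10/3, 218/3, 46/3]
+L4 (α=1/2) → [55/6, 863/6, 80/3]
+L5 (α=1/2) → [781/12, 1775/12, 166/3]
+L6 (α=1/6) → [4877/72, 10687/72, 1007/18]
+L7 (α=2/3) → [35549/216, 33151/216, 7091/54]
rounded: [165, 153, 131]

query (0,0) [L3,L4,L5,L6,L7] — begin 0,0,0
L3 α=1/3: [172/3, 223/3, 236/3]
L4 α=0: [172/3, 223/3, 236/3]
L5 α=1/4: [365/4, 139/2, 475/4]
L6 α=1/5: [508/5, 75, 142]
L7 α=5/7: [2991/35, 1405/7, 1019/7]
rounded: [85, 201, 146]

query (1,1) [L3,L4,L5,L6,L7] — begin 0,0,0
L3 α=1/2: [71, 75, 20]
L4 α=1/4: [59, 313/4, 297/4]
L5 α=4/7: [669/7, 2123/28, 4299/28]
L6 α=1/4: [3113/28, 12697/112, 17293/112]
L7 α=1/2: [4485/56, 15385/224, 35661/224]
rounded: [80, 69, 159]

query (0,0) [L3,L4,L5,L6,L7,L8] — begin 0,0,0
after L3 α=1/3: [172/3, 223/3, 236/3]
after L4 α=0: [172/3, 223/3, 236/3]
after L5 α=1/4: [365/4, 139/2, 475/4]
after L6 α=1/5: [508/5, 75, 142]
after L7 α=5/7: [2991/35, 1405/7, 1019/7]
after L8 α=1/3: [6542/105, 4042/21, 2738/21]
rounded: [62, 192, 130]

at x=0,y=1 over L3,L4,L5,L6,L7,L8:
after L3 α=0: [0, 0, 0]
after L4 α=6/7: [1530/7, 126, 1410/7]
after L5 α=1/2: [1605/7, 167/2, 2705/14]
after L6 α=3/5: [1587/7, 287/5, 4343/35]
after L7 α=1: [119, 73, 72]
after L8 α=2/3: [281/3, 449/3, 186]
= [94, 150, 186]


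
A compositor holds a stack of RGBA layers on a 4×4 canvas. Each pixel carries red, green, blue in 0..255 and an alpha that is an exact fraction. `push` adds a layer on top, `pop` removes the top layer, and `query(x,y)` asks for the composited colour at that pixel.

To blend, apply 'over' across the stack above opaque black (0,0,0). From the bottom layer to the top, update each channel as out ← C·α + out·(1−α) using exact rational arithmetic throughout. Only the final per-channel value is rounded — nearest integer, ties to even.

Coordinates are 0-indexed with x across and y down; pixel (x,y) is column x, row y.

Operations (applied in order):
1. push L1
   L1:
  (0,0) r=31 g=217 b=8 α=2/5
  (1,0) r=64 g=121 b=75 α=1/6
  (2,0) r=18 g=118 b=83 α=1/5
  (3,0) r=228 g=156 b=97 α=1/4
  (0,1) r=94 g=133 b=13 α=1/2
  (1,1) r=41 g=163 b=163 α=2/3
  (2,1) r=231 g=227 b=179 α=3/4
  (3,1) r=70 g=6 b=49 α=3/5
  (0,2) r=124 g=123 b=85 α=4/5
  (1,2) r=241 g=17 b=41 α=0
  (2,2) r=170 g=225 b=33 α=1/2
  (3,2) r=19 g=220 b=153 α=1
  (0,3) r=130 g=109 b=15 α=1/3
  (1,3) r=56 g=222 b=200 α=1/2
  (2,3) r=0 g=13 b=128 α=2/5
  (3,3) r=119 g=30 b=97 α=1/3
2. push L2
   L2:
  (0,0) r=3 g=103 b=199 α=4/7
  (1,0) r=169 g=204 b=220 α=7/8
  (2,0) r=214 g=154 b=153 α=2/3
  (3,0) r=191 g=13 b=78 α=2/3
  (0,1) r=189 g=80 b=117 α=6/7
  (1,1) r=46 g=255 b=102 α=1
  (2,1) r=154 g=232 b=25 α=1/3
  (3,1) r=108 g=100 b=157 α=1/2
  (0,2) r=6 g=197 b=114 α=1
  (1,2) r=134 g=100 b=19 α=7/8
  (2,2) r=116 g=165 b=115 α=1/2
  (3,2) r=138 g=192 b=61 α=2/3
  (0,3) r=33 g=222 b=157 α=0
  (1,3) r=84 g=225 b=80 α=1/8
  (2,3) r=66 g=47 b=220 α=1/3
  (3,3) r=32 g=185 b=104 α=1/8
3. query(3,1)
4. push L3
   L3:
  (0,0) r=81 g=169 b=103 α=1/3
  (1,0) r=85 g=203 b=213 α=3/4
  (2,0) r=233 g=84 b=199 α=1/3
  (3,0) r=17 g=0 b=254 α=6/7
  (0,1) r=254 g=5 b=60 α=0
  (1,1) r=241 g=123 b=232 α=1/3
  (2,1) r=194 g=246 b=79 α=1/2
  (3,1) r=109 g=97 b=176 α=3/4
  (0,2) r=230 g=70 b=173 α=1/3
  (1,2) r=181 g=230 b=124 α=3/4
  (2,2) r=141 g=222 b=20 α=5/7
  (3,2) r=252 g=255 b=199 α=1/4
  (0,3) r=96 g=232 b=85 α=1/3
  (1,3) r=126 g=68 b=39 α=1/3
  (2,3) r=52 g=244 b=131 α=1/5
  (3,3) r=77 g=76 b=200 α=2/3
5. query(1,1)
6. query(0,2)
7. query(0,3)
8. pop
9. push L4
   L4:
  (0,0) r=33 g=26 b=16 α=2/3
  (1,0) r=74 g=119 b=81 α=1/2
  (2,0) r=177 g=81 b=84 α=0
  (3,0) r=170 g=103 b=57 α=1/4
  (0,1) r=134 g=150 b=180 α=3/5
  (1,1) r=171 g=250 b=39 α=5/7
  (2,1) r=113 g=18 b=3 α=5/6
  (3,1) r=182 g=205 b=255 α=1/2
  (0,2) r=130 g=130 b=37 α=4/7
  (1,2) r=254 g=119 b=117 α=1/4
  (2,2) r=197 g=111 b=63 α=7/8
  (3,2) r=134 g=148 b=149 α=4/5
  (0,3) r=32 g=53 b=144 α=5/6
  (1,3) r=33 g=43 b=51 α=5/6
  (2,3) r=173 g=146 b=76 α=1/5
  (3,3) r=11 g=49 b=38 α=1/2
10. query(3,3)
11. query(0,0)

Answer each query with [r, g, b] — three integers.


(3,1) stack=L1,L2; from [0,0,0]:
+L1 (α=3/5) → [42, 18/5, 147/5]
+L2 (α=1/2) → [75, 259/5, 466/5]
→ [75, 52, 93]

(1,1) stack=L1,L2,L3; from [0,0,0]:
after L1 α=2/3: [82/3, 326/3, 326/3]
after L2 α=1: [46, 255, 102]
after L3 α=1/3: [111, 211, 436/3]
= [111, 211, 145]

at x=0,y=2 over L1,L2,L3:
L1 α=4/5: [496/5, 492/5, 68]
L2 α=1: [6, 197, 114]
L3 α=1/3: [242/3, 464/3, 401/3]
→ [81, 155, 134]

query (0,3) [L1,L2,L3] — begin 0,0,0
+L1 (α=1/3) → [130/3, 109/3, 5]
+L2 (α=0) → [130/3, 109/3, 5]
+L3 (α=1/3) → [548/9, 914/9, 95/3]
→ [61, 102, 32]

(3,3) stack=L1,L2,L4; from [0,0,0]:
after L1 α=1/3: [119/3, 10, 97/3]
after L2 α=1/8: [929/24, 255/8, 991/24]
after L4 α=1/2: [1193/48, 647/16, 1903/48]
= [25, 40, 40]

(0,0) stack=L1,L2,L4; from [0,0,0]:
L1 α=2/5: [62/5, 434/5, 16/5]
L2 α=4/7: [246/35, 3362/35, 4028/35]
L4 α=2/3: [852/35, 5182/105, 1716/35]
rounded: [24, 49, 49]


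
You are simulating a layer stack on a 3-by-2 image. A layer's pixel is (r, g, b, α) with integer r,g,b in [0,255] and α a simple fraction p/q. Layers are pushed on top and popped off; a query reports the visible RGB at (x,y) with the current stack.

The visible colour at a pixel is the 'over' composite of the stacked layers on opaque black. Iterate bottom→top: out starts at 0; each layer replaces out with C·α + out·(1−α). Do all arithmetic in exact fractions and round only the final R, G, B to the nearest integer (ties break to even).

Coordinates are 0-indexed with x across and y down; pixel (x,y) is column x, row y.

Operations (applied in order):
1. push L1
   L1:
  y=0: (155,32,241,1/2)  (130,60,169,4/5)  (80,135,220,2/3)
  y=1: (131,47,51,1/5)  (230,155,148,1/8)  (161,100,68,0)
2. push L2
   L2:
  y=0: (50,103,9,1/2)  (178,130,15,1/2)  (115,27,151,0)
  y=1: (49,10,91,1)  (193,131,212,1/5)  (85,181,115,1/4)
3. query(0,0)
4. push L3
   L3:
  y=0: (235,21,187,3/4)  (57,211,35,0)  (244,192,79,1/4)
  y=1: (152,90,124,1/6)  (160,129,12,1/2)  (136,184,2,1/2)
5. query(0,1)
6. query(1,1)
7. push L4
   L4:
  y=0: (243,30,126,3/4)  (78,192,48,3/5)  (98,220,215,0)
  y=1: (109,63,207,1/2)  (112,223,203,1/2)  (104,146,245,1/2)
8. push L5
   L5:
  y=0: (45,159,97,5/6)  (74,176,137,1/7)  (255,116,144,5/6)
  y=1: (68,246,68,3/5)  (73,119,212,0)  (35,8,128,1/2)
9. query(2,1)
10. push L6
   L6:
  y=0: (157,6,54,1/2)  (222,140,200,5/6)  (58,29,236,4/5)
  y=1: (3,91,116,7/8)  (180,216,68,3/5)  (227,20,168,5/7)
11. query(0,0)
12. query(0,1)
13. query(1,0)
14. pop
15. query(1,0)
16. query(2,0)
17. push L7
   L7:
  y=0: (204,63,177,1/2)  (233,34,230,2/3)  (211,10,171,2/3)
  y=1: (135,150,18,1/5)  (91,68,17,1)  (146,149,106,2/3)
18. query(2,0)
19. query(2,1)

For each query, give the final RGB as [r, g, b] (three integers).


query (0,0) [L1,L2] — begin 0,0,0
after L1 α=1/2: [155/2, 16, 241/2]
after L2 α=1/2: [255/4, 119/2, 259/4]
rounded: [64, 60, 65]

(0,1) stack=L1,L2,L3; from [0,0,0]:
L1 α=1/5: [131/5, 47/5, 51/5]
L2 α=1: [49, 10, 91]
L3 α=1/6: [397/6, 70/3, 193/2]
= [66, 23, 96]

(1,1) stack=L1,L2,L3; from [0,0,0]:
L1 α=1/8: [115/4, 155/8, 37/2]
L2 α=1/5: [308/5, 417/10, 286/5]
L3 α=1/2: [554/5, 1707/20, 173/5]
rounded: [111, 85, 35]

at x=2,y=1 over L1,L2,L3,L4,L5:
L1 α=0: [0, 0, 0]
L2 α=1/4: [85/4, 181/4, 115/4]
L3 α=1/2: [629/8, 917/8, 123/8]
L4 α=1/2: [1461/16, 2085/16, 2083/16]
L5 α=1/2: [2021/32, 2213/32, 4131/32]
→ [63, 69, 129]

at x=0,y=0 over L1,L2,L3,L4,L5,L6:
after L1 α=1/2: [155/2, 16, 241/2]
after L2 α=1/2: [255/4, 119/2, 259/4]
after L3 α=3/4: [3075/16, 245/8, 2503/16]
after L4 α=3/4: [14739/64, 965/32, 8551/64]
after L5 α=5/6: [9713/128, 26405/192, 13197/128]
after L6 α=1/2: [29809/256, 27557/384, 20109/256]
= [116, 72, 79]

query (0,1) [L1,L2,L3,L4,L5,L6] — begin 0,0,0
L1 α=1/5: [131/5, 47/5, 51/5]
L2 α=1: [49, 10, 91]
L3 α=1/6: [397/6, 70/3, 193/2]
L4 α=1/2: [1051/12, 259/6, 607/4]
L5 α=3/5: [455/6, 2473/15, 203/2]
L6 α=7/8: [581/48, 3007/30, 1827/16]
rounded: [12, 100, 114]

(1,0) stack=L1,L2,L3,L4,L5,L6; from [0,0,0]:
L1 α=4/5: [104, 48, 676/5]
L2 α=1/2: [141, 89, 751/10]
L3 α=0: [141, 89, 751/10]
L4 α=3/5: [516/5, 754/5, 1471/25]
L5 α=1/7: [3466/35, 772/5, 12251/175]
L6 α=5/6: [21158/105, 712/5, 62417/350]
rounded: [202, 142, 178]

query (1,0) [L1,L2,L3,L4,L5] — begin 0,0,0
+L1 (α=4/5) → [104, 48, 676/5]
+L2 (α=1/2) → [141, 89, 751/10]
+L3 (α=0) → [141, 89, 751/10]
+L4 (α=3/5) → [516/5, 754/5, 1471/25]
+L5 (α=1/7) → [3466/35, 772/5, 12251/175]
= [99, 154, 70]

query (2,0) [L1,L2,L3,L4,L5] — begin 0,0,0
L1 α=2/3: [160/3, 90, 440/3]
L2 α=0: [160/3, 90, 440/3]
L3 α=1/4: [101, 231/2, 519/4]
L4 α=0: [101, 231/2, 519/4]
L5 α=5/6: [688/3, 1391/12, 1133/8]
= [229, 116, 142]

(2,0) stack=L1,L2,L3,L4,L5,L7; from [0,0,0]:
after L1 α=2/3: [160/3, 90, 440/3]
after L2 α=0: [160/3, 90, 440/3]
after L3 α=1/4: [101, 231/2, 519/4]
after L4 α=0: [101, 231/2, 519/4]
after L5 α=5/6: [688/3, 1391/12, 1133/8]
after L7 α=2/3: [1954/9, 1631/36, 3869/24]
rounded: [217, 45, 161]

at x=2,y=1 over L1,L2,L3,L4,L5,L7:
after L1 α=0: [0, 0, 0]
after L2 α=1/4: [85/4, 181/4, 115/4]
after L3 α=1/2: [629/8, 917/8, 123/8]
after L4 α=1/2: [1461/16, 2085/16, 2083/16]
after L5 α=1/2: [2021/32, 2213/32, 4131/32]
after L7 α=2/3: [11365/96, 11749/96, 10915/96]
→ [118, 122, 114]


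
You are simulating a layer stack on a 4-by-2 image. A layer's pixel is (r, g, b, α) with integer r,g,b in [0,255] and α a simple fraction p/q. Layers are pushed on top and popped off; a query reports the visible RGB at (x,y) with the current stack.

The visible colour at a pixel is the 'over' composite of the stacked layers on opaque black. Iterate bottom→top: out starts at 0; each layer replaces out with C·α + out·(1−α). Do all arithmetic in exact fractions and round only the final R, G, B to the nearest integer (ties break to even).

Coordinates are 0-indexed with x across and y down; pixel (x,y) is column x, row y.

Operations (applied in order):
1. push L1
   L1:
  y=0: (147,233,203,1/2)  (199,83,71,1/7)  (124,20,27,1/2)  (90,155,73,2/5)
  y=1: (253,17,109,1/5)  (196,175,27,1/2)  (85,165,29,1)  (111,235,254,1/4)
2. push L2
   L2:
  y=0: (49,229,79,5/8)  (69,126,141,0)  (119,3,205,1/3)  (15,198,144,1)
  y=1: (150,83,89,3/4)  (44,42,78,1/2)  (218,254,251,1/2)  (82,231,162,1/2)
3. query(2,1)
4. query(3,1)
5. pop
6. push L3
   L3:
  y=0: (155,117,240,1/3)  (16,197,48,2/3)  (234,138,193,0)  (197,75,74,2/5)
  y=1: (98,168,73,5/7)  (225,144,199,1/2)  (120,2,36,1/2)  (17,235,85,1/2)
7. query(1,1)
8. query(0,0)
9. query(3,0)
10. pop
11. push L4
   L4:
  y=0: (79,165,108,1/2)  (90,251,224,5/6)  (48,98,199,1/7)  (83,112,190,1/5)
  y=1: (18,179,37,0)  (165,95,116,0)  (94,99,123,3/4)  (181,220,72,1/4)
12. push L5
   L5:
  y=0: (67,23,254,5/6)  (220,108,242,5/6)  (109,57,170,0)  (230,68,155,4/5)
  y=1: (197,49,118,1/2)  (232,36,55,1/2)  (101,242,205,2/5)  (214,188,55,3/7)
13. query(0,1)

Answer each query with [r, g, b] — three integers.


(2,1) stack=L1,L2; from [0,0,0]:
after L1 α=1: [85, 165, 29]
after L2 α=1/2: [303/2, 419/2, 140]
→ [152, 210, 140]

(3,1) stack=L1,L2; from [0,0,0]:
+L1 (α=1/4) → [111/4, 235/4, 127/2]
+L2 (α=1/2) → [439/8, 1159/8, 451/4]
→ [55, 145, 113]

query (1,1) [L1,L3] — begin 0,0,0
L1 α=1/2: [98, 175/2, 27/2]
L3 α=1/2: [323/2, 463/4, 425/4]
→ [162, 116, 106]

at x=0,y=0 over L1,L3:
after L1 α=1/2: [147/2, 233/2, 203/2]
after L3 α=1/3: [302/3, 350/3, 443/3]
rounded: [101, 117, 148]

at x=3,y=0 over L1,L3:
after L1 α=2/5: [36, 62, 146/5]
after L3 α=2/5: [502/5, 336/5, 1178/25]
= [100, 67, 47]

at x=0,y=1 over L1,L4,L5:
L1 α=1/5: [253/5, 17/5, 109/5]
L4 α=0: [253/5, 17/5, 109/5]
L5 α=1/2: [619/5, 131/5, 699/10]
rounded: [124, 26, 70]


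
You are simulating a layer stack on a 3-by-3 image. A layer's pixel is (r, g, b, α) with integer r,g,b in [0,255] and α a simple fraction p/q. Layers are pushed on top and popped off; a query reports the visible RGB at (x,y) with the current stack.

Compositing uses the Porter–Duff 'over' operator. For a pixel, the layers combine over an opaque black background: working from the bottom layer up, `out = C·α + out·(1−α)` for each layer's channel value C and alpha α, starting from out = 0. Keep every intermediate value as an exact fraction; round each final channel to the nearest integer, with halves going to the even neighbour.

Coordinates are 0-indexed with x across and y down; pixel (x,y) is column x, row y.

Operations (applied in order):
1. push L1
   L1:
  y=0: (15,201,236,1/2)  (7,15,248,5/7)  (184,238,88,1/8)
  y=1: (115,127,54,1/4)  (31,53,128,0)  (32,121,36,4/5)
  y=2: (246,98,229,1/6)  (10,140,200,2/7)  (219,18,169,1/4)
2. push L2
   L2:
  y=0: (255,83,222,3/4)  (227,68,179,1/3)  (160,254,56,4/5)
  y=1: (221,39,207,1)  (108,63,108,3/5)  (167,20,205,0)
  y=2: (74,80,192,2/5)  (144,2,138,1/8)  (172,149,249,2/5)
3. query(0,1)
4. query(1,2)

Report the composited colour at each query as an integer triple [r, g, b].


query (0,1) [L1,L2] — begin 0,0,0
after L1 α=1/4: [115/4, 127/4, 27/2]
after L2 α=1: [221, 39, 207]
rounded: [221, 39, 207]

at x=1,y=2 over L1,L2:
+L1 (α=2/7) → [20/7, 40, 400/7]
+L2 (α=1/8) → [41/2, 141/4, 269/4]
= [20, 35, 67]


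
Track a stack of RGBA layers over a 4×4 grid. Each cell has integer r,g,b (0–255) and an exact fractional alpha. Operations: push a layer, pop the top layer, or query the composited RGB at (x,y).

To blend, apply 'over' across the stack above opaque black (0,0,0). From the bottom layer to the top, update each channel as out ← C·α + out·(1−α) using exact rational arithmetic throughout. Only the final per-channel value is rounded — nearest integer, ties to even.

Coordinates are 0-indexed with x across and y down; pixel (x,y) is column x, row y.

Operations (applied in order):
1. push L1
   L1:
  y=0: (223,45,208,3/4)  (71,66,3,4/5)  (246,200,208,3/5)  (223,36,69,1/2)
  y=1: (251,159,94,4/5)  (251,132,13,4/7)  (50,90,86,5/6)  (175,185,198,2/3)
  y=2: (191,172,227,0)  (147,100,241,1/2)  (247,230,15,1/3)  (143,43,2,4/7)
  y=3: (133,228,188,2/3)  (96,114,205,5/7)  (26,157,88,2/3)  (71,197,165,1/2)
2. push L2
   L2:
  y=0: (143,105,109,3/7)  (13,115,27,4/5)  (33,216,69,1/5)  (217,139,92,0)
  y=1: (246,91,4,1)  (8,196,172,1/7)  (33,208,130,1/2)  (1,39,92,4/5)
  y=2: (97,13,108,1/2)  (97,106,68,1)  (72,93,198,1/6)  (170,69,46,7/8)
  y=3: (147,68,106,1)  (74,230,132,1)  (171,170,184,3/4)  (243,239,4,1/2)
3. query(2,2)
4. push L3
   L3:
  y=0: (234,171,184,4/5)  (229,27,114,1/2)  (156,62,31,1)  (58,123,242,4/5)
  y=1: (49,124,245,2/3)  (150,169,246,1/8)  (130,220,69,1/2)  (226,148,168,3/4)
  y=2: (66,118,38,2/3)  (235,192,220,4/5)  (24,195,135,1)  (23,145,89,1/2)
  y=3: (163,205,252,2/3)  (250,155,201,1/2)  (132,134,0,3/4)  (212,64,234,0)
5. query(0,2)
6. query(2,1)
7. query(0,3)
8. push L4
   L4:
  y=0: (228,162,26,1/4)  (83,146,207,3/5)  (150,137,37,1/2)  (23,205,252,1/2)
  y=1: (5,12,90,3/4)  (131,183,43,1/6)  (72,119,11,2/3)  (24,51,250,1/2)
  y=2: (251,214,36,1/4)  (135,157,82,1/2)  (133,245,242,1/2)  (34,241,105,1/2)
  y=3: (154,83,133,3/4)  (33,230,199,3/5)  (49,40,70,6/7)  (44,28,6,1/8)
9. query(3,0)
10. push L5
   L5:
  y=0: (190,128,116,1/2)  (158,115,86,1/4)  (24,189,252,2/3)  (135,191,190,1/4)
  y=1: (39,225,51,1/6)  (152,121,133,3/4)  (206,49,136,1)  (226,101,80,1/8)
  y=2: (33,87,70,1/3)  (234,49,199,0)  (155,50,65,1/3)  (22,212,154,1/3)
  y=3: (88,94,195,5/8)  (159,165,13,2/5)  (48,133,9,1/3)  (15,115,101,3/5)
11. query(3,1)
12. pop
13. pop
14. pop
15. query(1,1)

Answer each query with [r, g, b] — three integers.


at x=2,y=2 over L1,L2:
+L1 (α=1/3) → [247/3, 230/3, 5]
+L2 (α=1/6) → [1451/18, 1429/18, 223/6]
= [81, 79, 37]

query (0,2) [L1,L2,L3] — begin 0,0,0
+L1 (α=0) → [0, 0, 0]
+L2 (α=1/2) → [97/2, 13/2, 54]
+L3 (α=2/3) → [361/6, 485/6, 130/3]
rounded: [60, 81, 43]

(2,1) stack=L1,L2,L3; from [0,0,0]:
+L1 (α=5/6) → [125/3, 75, 215/3]
+L2 (α=1/2) → [112/3, 283/2, 605/6]
+L3 (α=1/2) → [251/3, 723/4, 1019/12]
= [84, 181, 85]

at x=0,y=3 over L1,L2,L3:
L1 α=2/3: [266/3, 152, 376/3]
L2 α=1: [147, 68, 106]
L3 α=2/3: [473/3, 478/3, 610/3]
= [158, 159, 203]

query (3,0) [L1,L2,L3,L4] — begin 0,0,0
L1 α=1/2: [223/2, 18, 69/2]
L2 α=0: [223/2, 18, 69/2]
L3 α=4/5: [687/10, 102, 401/2]
L4 α=1/2: [917/20, 307/2, 905/4]
= [46, 154, 226]

(3,1) stack=L1,L2,L3,L4,L5; from [0,0,0]:
after L1 α=2/3: [350/3, 370/3, 132]
after L2 α=4/5: [362/15, 838/15, 100]
after L3 α=3/4: [2633/15, 3749/30, 151]
after L4 α=1/2: [2993/30, 5279/60, 401/2]
after L5 α=1/8: [27731/240, 43013/480, 2967/16]
→ [116, 90, 185]

(1,1) stack=L1,L2; from [0,0,0]:
L1 α=4/7: [1004/7, 528/7, 52/7]
L2 α=1/7: [6080/49, 4540/49, 1516/49]
→ [124, 93, 31]


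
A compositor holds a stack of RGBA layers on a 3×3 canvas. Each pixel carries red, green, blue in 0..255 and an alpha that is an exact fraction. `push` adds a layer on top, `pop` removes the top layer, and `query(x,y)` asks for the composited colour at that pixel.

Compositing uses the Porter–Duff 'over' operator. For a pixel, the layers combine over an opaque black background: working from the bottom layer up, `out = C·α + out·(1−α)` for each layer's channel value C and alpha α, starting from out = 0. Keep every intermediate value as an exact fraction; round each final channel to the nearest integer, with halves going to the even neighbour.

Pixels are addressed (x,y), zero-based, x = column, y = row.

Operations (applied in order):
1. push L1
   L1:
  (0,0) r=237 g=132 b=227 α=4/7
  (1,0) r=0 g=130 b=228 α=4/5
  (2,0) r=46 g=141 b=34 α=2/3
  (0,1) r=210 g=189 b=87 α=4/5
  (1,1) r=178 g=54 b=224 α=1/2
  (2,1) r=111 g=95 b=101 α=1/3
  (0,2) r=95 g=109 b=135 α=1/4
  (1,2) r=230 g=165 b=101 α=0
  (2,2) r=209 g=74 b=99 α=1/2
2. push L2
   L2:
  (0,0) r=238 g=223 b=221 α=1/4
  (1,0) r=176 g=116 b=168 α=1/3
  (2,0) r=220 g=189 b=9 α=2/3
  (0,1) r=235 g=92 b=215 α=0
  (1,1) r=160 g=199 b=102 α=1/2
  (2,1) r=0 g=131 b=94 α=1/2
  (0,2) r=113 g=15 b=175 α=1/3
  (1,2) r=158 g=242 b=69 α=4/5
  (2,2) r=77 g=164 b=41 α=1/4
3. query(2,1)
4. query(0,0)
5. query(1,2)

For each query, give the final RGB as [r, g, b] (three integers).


(2,1) stack=L1,L2; from [0,0,0]:
+L1 (α=1/3) → [37, 95/3, 101/3]
+L2 (α=1/2) → [37/2, 244/3, 383/6]
rounded: [18, 81, 64]

(0,0) stack=L1,L2; from [0,0,0]:
after L1 α=4/7: [948/7, 528/7, 908/7]
after L2 α=1/4: [2255/14, 3145/28, 4271/28]
rounded: [161, 112, 153]

(1,2) stack=L1,L2; from [0,0,0]:
+L1 (α=0) → [0, 0, 0]
+L2 (α=4/5) → [632/5, 968/5, 276/5]
= [126, 194, 55]


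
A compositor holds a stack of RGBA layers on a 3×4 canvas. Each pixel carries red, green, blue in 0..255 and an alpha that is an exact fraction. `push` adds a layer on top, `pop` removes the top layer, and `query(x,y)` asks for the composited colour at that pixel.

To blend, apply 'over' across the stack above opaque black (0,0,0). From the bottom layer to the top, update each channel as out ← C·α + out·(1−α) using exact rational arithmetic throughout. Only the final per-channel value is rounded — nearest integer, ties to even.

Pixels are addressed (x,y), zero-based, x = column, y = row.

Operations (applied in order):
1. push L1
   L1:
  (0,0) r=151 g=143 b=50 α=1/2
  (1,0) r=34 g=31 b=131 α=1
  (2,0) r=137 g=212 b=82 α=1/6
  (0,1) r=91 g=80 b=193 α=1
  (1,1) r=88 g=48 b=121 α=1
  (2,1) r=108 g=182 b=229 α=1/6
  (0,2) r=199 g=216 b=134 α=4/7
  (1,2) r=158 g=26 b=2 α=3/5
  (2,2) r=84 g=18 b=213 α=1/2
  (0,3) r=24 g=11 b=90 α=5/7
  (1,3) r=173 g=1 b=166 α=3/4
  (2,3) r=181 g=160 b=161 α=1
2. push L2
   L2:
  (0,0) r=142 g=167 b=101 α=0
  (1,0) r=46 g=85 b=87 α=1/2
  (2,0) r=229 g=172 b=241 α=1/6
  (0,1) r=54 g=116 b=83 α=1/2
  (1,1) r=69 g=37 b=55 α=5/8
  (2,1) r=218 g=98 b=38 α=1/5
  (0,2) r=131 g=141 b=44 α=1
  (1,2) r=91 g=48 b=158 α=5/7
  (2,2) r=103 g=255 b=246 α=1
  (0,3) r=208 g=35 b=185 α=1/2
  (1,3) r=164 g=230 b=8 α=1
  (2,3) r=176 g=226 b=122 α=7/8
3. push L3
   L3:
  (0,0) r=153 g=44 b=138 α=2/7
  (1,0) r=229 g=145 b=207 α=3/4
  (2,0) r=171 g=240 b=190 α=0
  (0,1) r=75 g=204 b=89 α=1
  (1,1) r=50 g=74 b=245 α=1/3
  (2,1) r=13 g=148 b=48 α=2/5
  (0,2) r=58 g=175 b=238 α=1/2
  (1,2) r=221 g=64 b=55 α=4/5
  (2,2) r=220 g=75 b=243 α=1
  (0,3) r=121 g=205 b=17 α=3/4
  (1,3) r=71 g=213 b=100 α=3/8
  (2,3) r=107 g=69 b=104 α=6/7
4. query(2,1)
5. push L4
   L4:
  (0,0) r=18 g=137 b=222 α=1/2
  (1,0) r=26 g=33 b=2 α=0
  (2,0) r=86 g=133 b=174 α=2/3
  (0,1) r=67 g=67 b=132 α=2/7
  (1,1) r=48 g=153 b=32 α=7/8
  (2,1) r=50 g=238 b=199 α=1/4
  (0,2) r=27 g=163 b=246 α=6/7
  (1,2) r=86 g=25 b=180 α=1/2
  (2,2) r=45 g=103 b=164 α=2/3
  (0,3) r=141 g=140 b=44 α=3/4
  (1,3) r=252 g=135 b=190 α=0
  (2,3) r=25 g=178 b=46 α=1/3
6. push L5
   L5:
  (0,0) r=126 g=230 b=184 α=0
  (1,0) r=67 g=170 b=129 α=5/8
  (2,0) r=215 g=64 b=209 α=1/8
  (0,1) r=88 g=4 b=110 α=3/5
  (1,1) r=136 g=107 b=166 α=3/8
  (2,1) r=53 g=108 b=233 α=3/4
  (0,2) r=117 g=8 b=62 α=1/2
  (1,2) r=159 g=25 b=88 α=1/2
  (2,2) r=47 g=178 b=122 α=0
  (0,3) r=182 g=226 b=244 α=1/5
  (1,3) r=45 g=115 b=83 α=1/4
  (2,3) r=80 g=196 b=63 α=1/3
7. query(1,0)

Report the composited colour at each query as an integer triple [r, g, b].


(2,1) stack=L1,L2,L3; from [0,0,0]:
after L1 α=1/6: [18, 91/3, 229/6]
after L2 α=1/5: [58, 658/15, 572/15]
after L3 α=2/5: [40, 2138/25, 1052/25]
= [40, 86, 42]

(1,0) stack=L1,L2,L3,L4,L5; from [0,0,0]:
L1 α=1: [34, 31, 131]
L2 α=1/2: [40, 58, 109]
L3 α=3/4: [727/4, 493/4, 365/2]
L4 α=0: [727/4, 493/4, 365/2]
L5 α=5/8: [3521/32, 4879/32, 2385/16]
= [110, 152, 149]


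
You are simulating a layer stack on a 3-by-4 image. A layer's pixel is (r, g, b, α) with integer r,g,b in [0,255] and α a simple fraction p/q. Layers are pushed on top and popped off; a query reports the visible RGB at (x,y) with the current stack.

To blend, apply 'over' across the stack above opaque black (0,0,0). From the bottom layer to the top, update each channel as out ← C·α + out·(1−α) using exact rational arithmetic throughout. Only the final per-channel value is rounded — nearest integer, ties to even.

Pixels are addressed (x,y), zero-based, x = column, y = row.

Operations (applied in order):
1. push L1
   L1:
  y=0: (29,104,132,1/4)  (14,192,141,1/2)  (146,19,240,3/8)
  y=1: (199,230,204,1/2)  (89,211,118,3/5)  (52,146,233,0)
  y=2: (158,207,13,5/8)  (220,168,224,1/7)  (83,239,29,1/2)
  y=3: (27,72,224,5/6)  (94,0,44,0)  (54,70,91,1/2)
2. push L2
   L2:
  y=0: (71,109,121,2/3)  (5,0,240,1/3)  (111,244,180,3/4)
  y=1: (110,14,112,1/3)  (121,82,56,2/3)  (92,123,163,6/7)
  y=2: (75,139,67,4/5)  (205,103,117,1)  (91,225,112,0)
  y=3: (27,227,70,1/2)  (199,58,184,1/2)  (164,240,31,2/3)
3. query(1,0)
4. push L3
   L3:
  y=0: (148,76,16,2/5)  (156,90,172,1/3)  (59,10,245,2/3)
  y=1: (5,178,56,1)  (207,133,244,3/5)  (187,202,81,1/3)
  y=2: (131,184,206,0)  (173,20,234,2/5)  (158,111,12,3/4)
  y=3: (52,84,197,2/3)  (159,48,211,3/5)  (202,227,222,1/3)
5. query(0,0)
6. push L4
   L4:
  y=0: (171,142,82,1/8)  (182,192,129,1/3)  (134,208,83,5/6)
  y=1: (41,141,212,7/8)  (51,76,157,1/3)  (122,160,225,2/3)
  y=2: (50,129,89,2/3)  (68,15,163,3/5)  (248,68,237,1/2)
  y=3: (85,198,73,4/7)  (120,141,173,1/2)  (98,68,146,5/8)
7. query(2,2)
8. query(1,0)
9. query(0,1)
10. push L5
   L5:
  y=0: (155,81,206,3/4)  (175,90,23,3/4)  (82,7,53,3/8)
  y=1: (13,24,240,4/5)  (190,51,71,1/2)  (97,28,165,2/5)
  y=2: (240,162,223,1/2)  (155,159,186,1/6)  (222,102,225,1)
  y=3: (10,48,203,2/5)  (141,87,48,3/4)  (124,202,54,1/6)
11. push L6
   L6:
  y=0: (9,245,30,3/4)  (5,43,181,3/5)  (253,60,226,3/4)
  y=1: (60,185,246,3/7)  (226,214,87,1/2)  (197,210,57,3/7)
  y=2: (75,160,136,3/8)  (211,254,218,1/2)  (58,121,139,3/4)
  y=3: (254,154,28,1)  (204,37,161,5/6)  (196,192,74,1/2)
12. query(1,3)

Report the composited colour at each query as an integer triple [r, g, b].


query (1,0) [L1,L2] — begin 0,0,0
after L1 α=1/2: [7, 96, 141/2]
after L2 α=1/3: [19/3, 64, 127]
rounded: [6, 64, 127]

at x=0,y=0 over L1,L2,L3:
after L1 α=1/4: [29/4, 26, 33]
after L2 α=2/3: [199/4, 244/3, 275/3]
after L3 α=2/5: [1781/20, 396/5, 307/5]
rounded: [89, 79, 61]

at x=2,y=2 over L1,L2,L3,L4:
L1 α=1/2: [83/2, 239/2, 29/2]
L2 α=0: [83/2, 239/2, 29/2]
L3 α=3/4: [1031/8, 905/8, 101/8]
L4 α=1/2: [3015/16, 1449/16, 1997/16]
→ [188, 91, 125]

at x=1,y=0 over L1,L2,L3,L4:
+L1 (α=1/2) → [7, 96, 141/2]
+L2 (α=1/3) → [19/3, 64, 127]
+L3 (α=1/3) → [506/9, 218/3, 142]
+L4 (α=1/3) → [2650/27, 1012/9, 413/3]
= [98, 112, 138]

query (0,1) [L1,L2,L3,L4] — begin 0,0,0
+L1 (α=1/2) → [199/2, 115, 102]
+L2 (α=1/3) → [103, 244/3, 316/3]
+L3 (α=1) → [5, 178, 56]
+L4 (α=7/8) → [73/2, 1165/8, 385/2]
→ [36, 146, 192]

at x=1,y=3 over L1,L2,L3,L4,L5,L6:
after L1 α=0: [0, 0, 0]
after L2 α=1/2: [199/2, 29, 92]
after L3 α=3/5: [676/5, 202/5, 817/5]
after L4 α=1/2: [638/5, 907/10, 841/5]
after L5 α=3/4: [2753/20, 3517/40, 1561/20]
after L6 α=5/6: [23153/120, 3639/80, 5887/40]
→ [193, 45, 147]


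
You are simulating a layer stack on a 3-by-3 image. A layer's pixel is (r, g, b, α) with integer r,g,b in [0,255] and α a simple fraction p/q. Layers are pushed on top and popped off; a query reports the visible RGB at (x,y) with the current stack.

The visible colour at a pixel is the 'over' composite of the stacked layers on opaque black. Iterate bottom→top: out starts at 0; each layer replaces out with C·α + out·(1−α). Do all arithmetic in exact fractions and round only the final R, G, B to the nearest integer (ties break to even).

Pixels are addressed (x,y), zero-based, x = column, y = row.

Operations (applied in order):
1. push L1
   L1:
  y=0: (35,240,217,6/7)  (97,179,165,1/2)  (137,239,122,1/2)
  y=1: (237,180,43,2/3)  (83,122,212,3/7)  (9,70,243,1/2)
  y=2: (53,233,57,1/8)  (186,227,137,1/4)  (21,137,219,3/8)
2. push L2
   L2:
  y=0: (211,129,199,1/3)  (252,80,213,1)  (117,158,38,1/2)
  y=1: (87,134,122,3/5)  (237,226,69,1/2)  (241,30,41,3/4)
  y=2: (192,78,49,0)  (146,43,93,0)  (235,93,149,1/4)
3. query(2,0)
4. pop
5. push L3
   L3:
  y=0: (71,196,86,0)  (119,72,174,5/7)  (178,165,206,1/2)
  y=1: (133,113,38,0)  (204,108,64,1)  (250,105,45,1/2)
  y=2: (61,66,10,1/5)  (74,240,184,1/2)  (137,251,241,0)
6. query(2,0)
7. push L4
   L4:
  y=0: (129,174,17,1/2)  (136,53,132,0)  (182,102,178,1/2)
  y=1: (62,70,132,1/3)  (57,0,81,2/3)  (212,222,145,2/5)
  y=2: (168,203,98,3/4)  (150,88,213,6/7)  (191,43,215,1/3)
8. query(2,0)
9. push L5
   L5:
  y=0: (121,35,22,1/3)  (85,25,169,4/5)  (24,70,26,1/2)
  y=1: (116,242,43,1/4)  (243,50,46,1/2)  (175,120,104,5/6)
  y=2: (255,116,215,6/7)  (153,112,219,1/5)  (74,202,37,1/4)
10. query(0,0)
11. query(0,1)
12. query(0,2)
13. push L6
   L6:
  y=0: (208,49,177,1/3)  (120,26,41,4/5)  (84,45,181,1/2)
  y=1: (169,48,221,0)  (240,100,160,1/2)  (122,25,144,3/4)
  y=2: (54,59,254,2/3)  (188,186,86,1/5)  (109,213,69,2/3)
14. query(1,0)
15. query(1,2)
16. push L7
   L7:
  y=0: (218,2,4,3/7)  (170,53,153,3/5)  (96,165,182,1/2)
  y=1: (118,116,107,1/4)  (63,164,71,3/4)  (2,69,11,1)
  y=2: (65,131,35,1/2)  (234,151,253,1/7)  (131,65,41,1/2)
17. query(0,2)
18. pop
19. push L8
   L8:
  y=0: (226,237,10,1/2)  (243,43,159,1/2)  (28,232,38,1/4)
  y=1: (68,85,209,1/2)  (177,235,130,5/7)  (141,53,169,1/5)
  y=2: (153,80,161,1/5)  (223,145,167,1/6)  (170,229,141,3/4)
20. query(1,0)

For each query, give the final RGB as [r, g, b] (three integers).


at x=2,y=0 over L1,L2:
+L1 (α=1/2) → [137/2, 239/2, 61]
+L2 (α=1/2) → [371/4, 555/4, 99/2]
→ [93, 139, 50]

at x=2,y=0 over L1,L3:
after L1 α=1/2: [137/2, 239/2, 61]
after L3 α=1/2: [493/4, 569/4, 267/2]
→ [123, 142, 134]

query (2,0) [L1,L3,L4] — begin 0,0,0
after L1 α=1/2: [137/2, 239/2, 61]
after L3 α=1/2: [493/4, 569/4, 267/2]
after L4 α=1/2: [1221/8, 977/8, 623/4]
= [153, 122, 156]

at x=0,y=0 over L1,L3,L4,L5:
L1 α=6/7: [30, 1440/7, 186]
L3 α=0: [30, 1440/7, 186]
L4 α=1/2: [159/2, 1329/7, 203/2]
L5 α=1/3: [280/3, 2903/21, 75]
= [93, 138, 75]

at x=0,y=1 over L1,L3,L4,L5:
after L1 α=2/3: [158, 120, 86/3]
after L3 α=0: [158, 120, 86/3]
after L4 α=1/3: [126, 310/3, 568/9]
after L5 α=1/4: [247/2, 138, 697/12]
→ [124, 138, 58]

query (0,2) [L1,L3,L4,L5] — begin 0,0,0
+L1 (α=1/8) → [53/8, 233/8, 57/8]
+L3 (α=1/5) → [35/2, 73/2, 77/10]
+L4 (α=3/4) → [1043/8, 1291/8, 3017/40]
+L5 (α=6/7) → [13283/56, 6859/56, 54617/280]
= [237, 122, 195]

query (1,0) [L1,L3,L4,L5,L6] — begin 0,0,0
+L1 (α=1/2) → [97/2, 179/2, 165/2]
+L3 (α=5/7) → [692/7, 77, 1035/7]
+L4 (α=0) → [692/7, 77, 1035/7]
+L5 (α=4/5) → [3072/35, 177/5, 5767/35]
+L6 (α=4/5) → [19872/175, 697/25, 11507/175]
rounded: [114, 28, 66]

query (1,2) [L1,L3,L4,L5,L6] — begin 0,0,0
+L1 (α=1/4) → [93/2, 227/4, 137/4]
+L3 (α=1/2) → [241/4, 1187/8, 873/8]
+L4 (α=6/7) → [3841/28, 773/8, 11097/56]
+L5 (α=1/5) → [4912/35, 997/10, 14163/70]
+L6 (α=1/5) → [26228/175, 2924/25, 31336/175]
= [150, 117, 179]

at x=0,y=2 over L1,L3,L4,L5,L6,L7:
+L1 (α=1/8) → [53/8, 233/8, 57/8]
+L3 (α=1/5) → [35/2, 73/2, 77/10]
+L4 (α=3/4) → [1043/8, 1291/8, 3017/40]
+L5 (α=6/7) → [13283/56, 6859/56, 54617/280]
+L6 (α=2/3) → [19331/168, 4489/56, 65619/280]
+L7 (α=1/2) → [30251/336, 11825/112, 75419/560]
= [90, 106, 135]

query (1,0) [L1,L3,L4,L5,L6,L8] — begin 0,0,0
L1 α=1/2: [97/2, 179/2, 165/2]
L3 α=5/7: [692/7, 77, 1035/7]
L4 α=0: [692/7, 77, 1035/7]
L5 α=4/5: [3072/35, 177/5, 5767/35]
L6 α=4/5: [19872/175, 697/25, 11507/175]
L8 α=1/2: [62397/350, 886/25, 19666/175]
= [178, 35, 112]


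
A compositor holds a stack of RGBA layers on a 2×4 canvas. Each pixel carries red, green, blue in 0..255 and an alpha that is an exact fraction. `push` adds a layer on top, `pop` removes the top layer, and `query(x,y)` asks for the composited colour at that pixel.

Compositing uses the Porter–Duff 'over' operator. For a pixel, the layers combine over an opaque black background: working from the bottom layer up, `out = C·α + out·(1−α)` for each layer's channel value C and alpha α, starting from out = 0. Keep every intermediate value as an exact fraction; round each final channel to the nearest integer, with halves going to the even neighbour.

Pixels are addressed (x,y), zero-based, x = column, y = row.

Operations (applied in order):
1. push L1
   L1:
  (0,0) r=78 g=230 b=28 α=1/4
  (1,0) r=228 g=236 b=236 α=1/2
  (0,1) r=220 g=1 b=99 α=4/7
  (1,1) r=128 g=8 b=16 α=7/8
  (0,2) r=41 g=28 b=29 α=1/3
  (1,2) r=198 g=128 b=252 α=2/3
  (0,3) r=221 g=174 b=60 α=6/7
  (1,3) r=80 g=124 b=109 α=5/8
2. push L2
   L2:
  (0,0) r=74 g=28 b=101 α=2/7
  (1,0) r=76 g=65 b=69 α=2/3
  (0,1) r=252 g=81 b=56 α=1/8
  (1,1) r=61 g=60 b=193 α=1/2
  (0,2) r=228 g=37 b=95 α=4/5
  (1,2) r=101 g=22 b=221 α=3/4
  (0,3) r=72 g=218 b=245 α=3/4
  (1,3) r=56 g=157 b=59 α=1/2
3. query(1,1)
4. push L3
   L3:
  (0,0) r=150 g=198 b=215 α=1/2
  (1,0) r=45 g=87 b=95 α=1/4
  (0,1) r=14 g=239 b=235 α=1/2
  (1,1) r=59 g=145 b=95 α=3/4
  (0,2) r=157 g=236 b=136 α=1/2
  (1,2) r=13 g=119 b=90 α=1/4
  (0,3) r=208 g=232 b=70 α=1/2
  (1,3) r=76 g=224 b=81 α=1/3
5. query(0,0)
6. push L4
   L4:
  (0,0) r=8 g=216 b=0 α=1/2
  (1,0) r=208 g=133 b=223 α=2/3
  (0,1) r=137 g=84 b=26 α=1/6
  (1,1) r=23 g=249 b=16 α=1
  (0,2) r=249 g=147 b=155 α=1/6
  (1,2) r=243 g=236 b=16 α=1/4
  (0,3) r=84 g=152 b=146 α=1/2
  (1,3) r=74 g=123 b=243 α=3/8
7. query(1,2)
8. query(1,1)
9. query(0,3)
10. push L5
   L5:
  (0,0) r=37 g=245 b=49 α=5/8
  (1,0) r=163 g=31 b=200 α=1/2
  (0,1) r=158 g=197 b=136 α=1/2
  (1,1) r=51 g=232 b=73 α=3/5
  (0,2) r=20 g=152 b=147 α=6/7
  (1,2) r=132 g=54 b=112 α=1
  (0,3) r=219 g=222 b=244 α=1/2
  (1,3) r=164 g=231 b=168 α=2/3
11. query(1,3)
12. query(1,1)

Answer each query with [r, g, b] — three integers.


at x=1,y=1 over L1,L2:
+L1 (α=7/8) → [112, 7, 14]
+L2 (α=1/2) → [173/2, 67/2, 207/2]
= [86, 34, 104]

(0,0) stack=L1,L2,L3; from [0,0,0]:
after L1 α=1/4: [39/2, 115/2, 7]
after L2 α=2/7: [491/14, 687/14, 237/7]
after L3 α=1/2: [2591/28, 3459/28, 871/7]
→ [93, 124, 124]

query (1,2) [L1,L2,L3,L4] — begin 0,0,0
+L1 (α=2/3) → [132, 256/3, 168]
+L2 (α=3/4) → [435/4, 227/6, 831/4]
+L3 (α=1/4) → [1357/16, 465/8, 2853/16]
+L4 (α=1/4) → [7959/64, 3283/32, 8815/64]
= [124, 103, 138]

at x=1,y=1 over L1,L2,L3,L4:
+L1 (α=7/8) → [112, 7, 14]
+L2 (α=1/2) → [173/2, 67/2, 207/2]
+L3 (α=3/4) → [527/8, 937/8, 777/8]
+L4 (α=1) → [23, 249, 16]
= [23, 249, 16]

(0,3) stack=L1,L2,L3,L4; from [0,0,0]:
after L1 α=6/7: [1326/7, 1044/7, 360/7]
after L2 α=3/4: [1419/14, 2811/14, 5505/28]
after L3 α=1/2: [4331/28, 6059/28, 7465/56]
after L4 α=1/2: [6683/56, 10315/56, 15641/112]
rounded: [119, 184, 140]

query (1,3) [L1,L2,L3,L4,L5] — begin 0,0,0
L1 α=5/8: [50, 155/2, 545/8]
L2 α=1/2: [53, 469/4, 1017/16]
L3 α=1/3: [182/3, 917/6, 555/8]
L4 α=3/8: [197/3, 6799/48, 8607/64]
L5 α=2/3: [1181/9, 28975/144, 10037/64]
rounded: [131, 201, 157]

(1,1) stack=L1,L2,L3,L4,L5; from [0,0,0]:
+L1 (α=7/8) → [112, 7, 14]
+L2 (α=1/2) → [173/2, 67/2, 207/2]
+L3 (α=3/4) → [527/8, 937/8, 777/8]
+L4 (α=1) → [23, 249, 16]
+L5 (α=3/5) → [199/5, 1194/5, 251/5]
→ [40, 239, 50]


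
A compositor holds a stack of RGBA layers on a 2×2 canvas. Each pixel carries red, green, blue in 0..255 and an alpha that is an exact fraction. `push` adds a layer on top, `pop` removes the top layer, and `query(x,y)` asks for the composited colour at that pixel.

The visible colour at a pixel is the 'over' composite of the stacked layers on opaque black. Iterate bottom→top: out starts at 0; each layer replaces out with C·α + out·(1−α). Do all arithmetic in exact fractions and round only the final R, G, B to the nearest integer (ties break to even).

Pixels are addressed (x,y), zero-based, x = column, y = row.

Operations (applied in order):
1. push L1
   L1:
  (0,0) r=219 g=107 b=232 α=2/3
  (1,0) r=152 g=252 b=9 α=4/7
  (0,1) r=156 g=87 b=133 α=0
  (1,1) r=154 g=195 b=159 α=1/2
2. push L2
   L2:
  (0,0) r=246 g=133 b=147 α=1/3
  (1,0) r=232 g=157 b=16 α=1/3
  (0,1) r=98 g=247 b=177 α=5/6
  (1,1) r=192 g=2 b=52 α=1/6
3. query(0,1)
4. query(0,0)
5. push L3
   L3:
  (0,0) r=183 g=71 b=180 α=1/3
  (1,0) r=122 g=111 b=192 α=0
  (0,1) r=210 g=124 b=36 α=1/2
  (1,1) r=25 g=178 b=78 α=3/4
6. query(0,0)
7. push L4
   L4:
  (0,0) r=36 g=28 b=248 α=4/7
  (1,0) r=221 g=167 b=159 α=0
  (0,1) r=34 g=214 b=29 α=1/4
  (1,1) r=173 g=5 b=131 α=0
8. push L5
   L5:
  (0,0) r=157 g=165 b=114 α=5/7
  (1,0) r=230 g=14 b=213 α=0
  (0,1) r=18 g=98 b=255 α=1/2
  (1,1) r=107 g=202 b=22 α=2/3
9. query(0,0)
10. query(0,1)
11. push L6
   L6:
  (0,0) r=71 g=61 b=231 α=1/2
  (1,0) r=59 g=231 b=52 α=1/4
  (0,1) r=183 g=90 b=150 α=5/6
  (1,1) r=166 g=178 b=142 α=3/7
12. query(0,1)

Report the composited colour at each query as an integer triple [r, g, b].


at x=0,y=1 over L1,L2:
L1 α=0: [0, 0, 0]
L2 α=5/6: [245/3, 1235/6, 295/2]
→ [82, 206, 148]

(0,0) stack=L1,L2; from [0,0,0]:
+L1 (α=2/3) → [146, 214/3, 464/3]
+L2 (α=1/3) → [538/3, 827/9, 1369/9]
→ [179, 92, 152]

(0,0) stack=L1,L2,L3; from [0,0,0]:
after L1 α=2/3: [146, 214/3, 464/3]
after L2 α=1/3: [538/3, 827/9, 1369/9]
after L3 α=1/3: [1625/9, 2293/27, 4358/27]
= [181, 85, 161]

at x=0,y=0 over L1,L2,L3,L4,L5:
+L1 (α=2/3) → [146, 214/3, 464/3]
+L2 (α=1/3) → [538/3, 827/9, 1369/9]
+L3 (α=1/3) → [1625/9, 2293/27, 4358/27]
+L4 (α=4/7) → [2057/21, 3301/63, 1898/9]
+L5 (α=5/7) → [20599/147, 58577/441, 8926/63]
rounded: [140, 133, 142]

at x=0,y=1 over L1,L2,L3,L4,L5:
L1 α=0: [0, 0, 0]
L2 α=5/6: [245/3, 1235/6, 295/2]
L3 α=1/2: [875/6, 1979/12, 367/4]
L4 α=1/4: [943/8, 2835/16, 1217/16]
L5 α=1/2: [1087/16, 4403/32, 5297/32]
→ [68, 138, 166]

query (0,1) [L1,L2,L3,L4,L5,L6] — begin 0,0,0
L1 α=0: [0, 0, 0]
L2 α=5/6: [245/3, 1235/6, 295/2]
L3 α=1/2: [875/6, 1979/12, 367/4]
L4 α=1/4: [943/8, 2835/16, 1217/16]
L5 α=1/2: [1087/16, 4403/32, 5297/32]
L6 α=5/6: [15727/96, 18803/192, 29297/192]
→ [164, 98, 153]


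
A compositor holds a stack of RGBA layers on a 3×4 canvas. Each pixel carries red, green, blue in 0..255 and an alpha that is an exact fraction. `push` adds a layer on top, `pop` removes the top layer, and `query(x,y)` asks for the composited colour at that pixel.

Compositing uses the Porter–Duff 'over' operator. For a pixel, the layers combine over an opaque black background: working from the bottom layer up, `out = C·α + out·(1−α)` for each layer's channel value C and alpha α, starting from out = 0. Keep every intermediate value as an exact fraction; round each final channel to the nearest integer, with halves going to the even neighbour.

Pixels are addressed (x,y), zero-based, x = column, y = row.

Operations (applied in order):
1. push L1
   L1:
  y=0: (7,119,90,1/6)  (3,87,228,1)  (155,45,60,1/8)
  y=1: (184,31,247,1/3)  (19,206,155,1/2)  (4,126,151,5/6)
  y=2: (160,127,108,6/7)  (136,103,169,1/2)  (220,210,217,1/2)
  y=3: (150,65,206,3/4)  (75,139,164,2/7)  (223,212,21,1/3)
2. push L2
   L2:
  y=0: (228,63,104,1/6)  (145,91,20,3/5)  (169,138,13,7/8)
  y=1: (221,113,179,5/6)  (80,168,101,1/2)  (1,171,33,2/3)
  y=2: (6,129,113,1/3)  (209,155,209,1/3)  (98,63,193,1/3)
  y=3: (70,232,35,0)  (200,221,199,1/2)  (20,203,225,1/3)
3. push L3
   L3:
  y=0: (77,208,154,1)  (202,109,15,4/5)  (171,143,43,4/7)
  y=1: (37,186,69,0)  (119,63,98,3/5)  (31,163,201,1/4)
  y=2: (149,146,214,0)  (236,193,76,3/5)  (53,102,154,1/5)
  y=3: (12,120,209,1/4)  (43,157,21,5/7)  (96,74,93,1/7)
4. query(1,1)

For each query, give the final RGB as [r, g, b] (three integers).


query (1,1) [L1,L2,L3] — begin 0,0,0
L1 α=1/2: [19/2, 103, 155/2]
L2 α=1/2: [179/4, 271/2, 357/4]
L3 α=3/5: [893/10, 92, 189/2]
rounded: [89, 92, 94]


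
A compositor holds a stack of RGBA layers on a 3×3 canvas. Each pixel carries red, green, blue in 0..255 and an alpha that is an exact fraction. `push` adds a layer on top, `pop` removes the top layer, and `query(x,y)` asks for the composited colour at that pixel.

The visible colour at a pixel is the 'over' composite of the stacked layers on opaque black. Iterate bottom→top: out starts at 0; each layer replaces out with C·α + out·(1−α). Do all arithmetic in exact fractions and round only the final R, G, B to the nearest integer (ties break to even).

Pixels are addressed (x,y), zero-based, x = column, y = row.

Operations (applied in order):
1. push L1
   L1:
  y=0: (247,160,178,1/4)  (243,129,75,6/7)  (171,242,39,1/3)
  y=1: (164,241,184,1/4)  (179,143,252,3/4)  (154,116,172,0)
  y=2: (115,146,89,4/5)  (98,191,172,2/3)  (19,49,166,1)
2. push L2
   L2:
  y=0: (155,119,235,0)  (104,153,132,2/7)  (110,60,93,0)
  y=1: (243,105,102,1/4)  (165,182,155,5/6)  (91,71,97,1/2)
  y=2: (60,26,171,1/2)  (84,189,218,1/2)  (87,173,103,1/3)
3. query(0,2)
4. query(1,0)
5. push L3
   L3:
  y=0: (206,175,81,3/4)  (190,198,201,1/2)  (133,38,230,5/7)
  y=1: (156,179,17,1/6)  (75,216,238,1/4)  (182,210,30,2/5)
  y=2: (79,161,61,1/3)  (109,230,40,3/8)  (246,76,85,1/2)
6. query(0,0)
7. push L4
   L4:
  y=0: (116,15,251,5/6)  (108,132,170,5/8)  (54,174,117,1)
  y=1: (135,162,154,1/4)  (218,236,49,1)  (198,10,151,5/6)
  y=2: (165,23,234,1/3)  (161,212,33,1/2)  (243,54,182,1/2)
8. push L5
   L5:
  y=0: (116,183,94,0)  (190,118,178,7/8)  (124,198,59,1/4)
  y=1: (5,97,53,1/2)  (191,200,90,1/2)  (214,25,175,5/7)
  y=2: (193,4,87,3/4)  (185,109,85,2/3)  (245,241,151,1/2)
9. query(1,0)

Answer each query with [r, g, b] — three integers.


(0,2) stack=L1,L2; from [0,0,0]:
+L1 (α=4/5) → [92, 584/5, 356/5]
+L2 (α=1/2) → [76, 357/5, 1211/10]
→ [76, 71, 121]

at x=1,y=0 over L1,L2:
L1 α=6/7: [1458/7, 774/7, 450/7]
L2 α=2/7: [8746/49, 6012/49, 4098/49]
→ [178, 123, 84]

at x=0,y=0 over L1,L2,L3:
after L1 α=1/4: [247/4, 40, 89/2]
after L2 α=0: [247/4, 40, 89/2]
after L3 α=3/4: [2719/16, 565/4, 575/8]
= [170, 141, 72]

(1,0) stack=L1,L2,L3,L4,L5; from [0,0,0]:
L1 α=6/7: [1458/7, 774/7, 450/7]
L2 α=2/7: [8746/49, 6012/49, 4098/49]
L3 α=1/2: [9028/49, 7857/49, 13947/98]
L4 α=5/8: [6693/49, 55911/392, 125141/784]
L5 α=7/8: [71863/392, 379703/3136, 1102005/6272]
rounded: [183, 121, 176]
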